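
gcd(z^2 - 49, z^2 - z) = 1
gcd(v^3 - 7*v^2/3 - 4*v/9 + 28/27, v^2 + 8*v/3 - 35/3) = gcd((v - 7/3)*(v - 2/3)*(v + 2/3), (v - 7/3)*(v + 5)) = v - 7/3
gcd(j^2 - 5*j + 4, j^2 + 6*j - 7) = j - 1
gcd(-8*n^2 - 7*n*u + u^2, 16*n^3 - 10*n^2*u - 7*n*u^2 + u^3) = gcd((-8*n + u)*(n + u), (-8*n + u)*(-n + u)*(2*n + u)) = -8*n + u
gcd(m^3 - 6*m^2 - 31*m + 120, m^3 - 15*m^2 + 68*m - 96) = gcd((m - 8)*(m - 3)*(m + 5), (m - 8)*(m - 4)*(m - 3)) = m^2 - 11*m + 24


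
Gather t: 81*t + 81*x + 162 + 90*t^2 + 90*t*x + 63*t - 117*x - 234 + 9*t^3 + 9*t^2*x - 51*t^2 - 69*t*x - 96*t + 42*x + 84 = 9*t^3 + t^2*(9*x + 39) + t*(21*x + 48) + 6*x + 12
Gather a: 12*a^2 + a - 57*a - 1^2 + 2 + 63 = 12*a^2 - 56*a + 64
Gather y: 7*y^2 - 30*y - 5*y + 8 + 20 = 7*y^2 - 35*y + 28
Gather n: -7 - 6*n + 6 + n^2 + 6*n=n^2 - 1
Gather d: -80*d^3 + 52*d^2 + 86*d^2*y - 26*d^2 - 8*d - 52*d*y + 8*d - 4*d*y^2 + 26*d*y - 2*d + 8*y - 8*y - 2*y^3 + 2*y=-80*d^3 + d^2*(86*y + 26) + d*(-4*y^2 - 26*y - 2) - 2*y^3 + 2*y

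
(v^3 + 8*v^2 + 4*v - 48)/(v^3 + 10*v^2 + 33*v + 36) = (v^2 + 4*v - 12)/(v^2 + 6*v + 9)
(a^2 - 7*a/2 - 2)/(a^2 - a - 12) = (a + 1/2)/(a + 3)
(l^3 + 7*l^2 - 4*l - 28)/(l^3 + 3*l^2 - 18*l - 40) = (l^2 + 5*l - 14)/(l^2 + l - 20)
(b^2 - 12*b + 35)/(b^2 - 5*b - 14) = (b - 5)/(b + 2)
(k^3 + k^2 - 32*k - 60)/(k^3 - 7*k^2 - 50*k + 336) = (k^2 + 7*k + 10)/(k^2 - k - 56)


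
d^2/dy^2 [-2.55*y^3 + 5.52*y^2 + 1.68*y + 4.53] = 11.04 - 15.3*y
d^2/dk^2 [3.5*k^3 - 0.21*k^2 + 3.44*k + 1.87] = 21.0*k - 0.42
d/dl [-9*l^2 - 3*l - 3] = -18*l - 3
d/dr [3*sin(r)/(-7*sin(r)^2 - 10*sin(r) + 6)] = 3*(7*sin(r)^2 + 6)*cos(r)/(7*sin(r)^2 + 10*sin(r) - 6)^2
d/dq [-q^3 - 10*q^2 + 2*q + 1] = -3*q^2 - 20*q + 2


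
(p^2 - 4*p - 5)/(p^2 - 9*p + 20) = (p + 1)/(p - 4)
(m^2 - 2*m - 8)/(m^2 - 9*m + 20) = (m + 2)/(m - 5)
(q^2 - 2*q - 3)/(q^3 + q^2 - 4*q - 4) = (q - 3)/(q^2 - 4)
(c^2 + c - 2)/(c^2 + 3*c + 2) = (c - 1)/(c + 1)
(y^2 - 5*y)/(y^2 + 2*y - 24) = y*(y - 5)/(y^2 + 2*y - 24)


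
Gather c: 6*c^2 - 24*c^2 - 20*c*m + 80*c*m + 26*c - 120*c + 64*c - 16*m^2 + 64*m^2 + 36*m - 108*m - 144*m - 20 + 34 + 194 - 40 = -18*c^2 + c*(60*m - 30) + 48*m^2 - 216*m + 168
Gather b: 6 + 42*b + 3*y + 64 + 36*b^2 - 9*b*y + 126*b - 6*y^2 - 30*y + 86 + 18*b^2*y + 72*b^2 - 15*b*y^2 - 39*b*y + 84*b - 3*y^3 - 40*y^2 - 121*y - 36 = b^2*(18*y + 108) + b*(-15*y^2 - 48*y + 252) - 3*y^3 - 46*y^2 - 148*y + 120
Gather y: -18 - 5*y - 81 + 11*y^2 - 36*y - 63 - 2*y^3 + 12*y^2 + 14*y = -2*y^3 + 23*y^2 - 27*y - 162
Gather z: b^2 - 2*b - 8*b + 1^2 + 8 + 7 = b^2 - 10*b + 16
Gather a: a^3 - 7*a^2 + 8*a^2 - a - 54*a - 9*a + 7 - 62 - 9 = a^3 + a^2 - 64*a - 64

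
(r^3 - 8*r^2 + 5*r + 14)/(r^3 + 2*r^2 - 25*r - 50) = (r^3 - 8*r^2 + 5*r + 14)/(r^3 + 2*r^2 - 25*r - 50)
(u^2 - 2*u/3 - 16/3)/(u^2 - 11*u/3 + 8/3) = (u + 2)/(u - 1)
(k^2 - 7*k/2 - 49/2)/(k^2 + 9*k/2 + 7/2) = (k - 7)/(k + 1)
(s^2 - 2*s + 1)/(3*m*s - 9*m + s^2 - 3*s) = (s^2 - 2*s + 1)/(3*m*s - 9*m + s^2 - 3*s)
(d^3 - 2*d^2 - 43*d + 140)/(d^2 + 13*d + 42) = (d^2 - 9*d + 20)/(d + 6)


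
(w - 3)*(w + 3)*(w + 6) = w^3 + 6*w^2 - 9*w - 54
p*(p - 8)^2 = p^3 - 16*p^2 + 64*p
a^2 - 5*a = a*(a - 5)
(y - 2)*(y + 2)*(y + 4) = y^3 + 4*y^2 - 4*y - 16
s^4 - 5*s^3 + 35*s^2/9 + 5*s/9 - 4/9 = (s - 4)*(s - 1)*(s - 1/3)*(s + 1/3)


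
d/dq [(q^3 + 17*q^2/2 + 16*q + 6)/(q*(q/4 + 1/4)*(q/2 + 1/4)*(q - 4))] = 8*(-q^4 - 16*q^3 - 16*q^2 + 72*q + 48)/(q^2*(q^4 - 6*q^3 + q^2 + 24*q + 16))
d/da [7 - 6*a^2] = -12*a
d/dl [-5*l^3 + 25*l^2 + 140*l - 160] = -15*l^2 + 50*l + 140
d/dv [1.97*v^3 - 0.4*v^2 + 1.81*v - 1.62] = 5.91*v^2 - 0.8*v + 1.81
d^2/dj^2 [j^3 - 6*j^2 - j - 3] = 6*j - 12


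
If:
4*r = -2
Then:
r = -1/2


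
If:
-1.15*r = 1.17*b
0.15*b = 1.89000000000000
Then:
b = 12.60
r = -12.82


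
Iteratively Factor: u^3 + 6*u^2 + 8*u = (u)*(u^2 + 6*u + 8) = u*(u + 4)*(u + 2)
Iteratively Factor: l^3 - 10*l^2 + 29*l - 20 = (l - 4)*(l^2 - 6*l + 5) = (l - 5)*(l - 4)*(l - 1)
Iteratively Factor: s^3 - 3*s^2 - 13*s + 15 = (s + 3)*(s^2 - 6*s + 5) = (s - 5)*(s + 3)*(s - 1)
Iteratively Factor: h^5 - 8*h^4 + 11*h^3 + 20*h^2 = (h)*(h^4 - 8*h^3 + 11*h^2 + 20*h) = h*(h - 4)*(h^3 - 4*h^2 - 5*h) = h*(h - 5)*(h - 4)*(h^2 + h) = h*(h - 5)*(h - 4)*(h + 1)*(h)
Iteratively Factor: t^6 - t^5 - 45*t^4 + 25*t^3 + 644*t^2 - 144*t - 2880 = (t + 4)*(t^5 - 5*t^4 - 25*t^3 + 125*t^2 + 144*t - 720) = (t - 4)*(t + 4)*(t^4 - t^3 - 29*t^2 + 9*t + 180) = (t - 5)*(t - 4)*(t + 4)*(t^3 + 4*t^2 - 9*t - 36) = (t - 5)*(t - 4)*(t - 3)*(t + 4)*(t^2 + 7*t + 12) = (t - 5)*(t - 4)*(t - 3)*(t + 3)*(t + 4)*(t + 4)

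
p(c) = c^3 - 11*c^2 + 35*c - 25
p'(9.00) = 80.00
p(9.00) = 128.00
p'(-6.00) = 275.00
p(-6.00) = -847.00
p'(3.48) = -5.23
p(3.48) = 5.73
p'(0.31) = 28.47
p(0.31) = -15.18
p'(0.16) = 31.56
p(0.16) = -19.68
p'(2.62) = -2.05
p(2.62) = 9.18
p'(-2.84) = 121.68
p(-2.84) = -236.03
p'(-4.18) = 179.38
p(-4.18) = -436.53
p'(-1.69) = 80.75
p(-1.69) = -120.39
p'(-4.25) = 182.69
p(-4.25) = -449.20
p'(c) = 3*c^2 - 22*c + 35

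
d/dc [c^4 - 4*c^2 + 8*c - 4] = 4*c^3 - 8*c + 8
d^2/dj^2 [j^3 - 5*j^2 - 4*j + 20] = 6*j - 10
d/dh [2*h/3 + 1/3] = 2/3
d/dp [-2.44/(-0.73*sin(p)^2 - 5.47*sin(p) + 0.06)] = -(3.5624*sin(p) + 13.3468)*cos(p)/(0.73*sin(p)^2 + 5.47*sin(p) - 0.06)^2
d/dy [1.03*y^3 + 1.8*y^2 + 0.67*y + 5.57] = 3.09*y^2 + 3.6*y + 0.67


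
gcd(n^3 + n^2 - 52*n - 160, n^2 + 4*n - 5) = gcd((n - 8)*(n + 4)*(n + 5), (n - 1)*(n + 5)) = n + 5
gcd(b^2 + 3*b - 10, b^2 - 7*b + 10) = b - 2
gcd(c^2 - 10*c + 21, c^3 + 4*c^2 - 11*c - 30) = c - 3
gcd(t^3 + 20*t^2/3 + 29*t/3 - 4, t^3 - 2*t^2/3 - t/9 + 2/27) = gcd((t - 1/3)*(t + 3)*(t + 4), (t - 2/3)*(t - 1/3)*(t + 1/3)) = t - 1/3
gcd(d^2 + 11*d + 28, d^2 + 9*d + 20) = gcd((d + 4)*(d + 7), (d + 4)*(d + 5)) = d + 4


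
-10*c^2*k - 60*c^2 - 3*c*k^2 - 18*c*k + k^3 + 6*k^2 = (-5*c + k)*(2*c + k)*(k + 6)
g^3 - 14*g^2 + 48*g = g*(g - 8)*(g - 6)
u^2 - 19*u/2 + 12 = (u - 8)*(u - 3/2)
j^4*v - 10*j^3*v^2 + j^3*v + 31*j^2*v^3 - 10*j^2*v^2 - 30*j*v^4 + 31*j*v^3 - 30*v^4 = (j - 5*v)*(j - 3*v)*(j - 2*v)*(j*v + v)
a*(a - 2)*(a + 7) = a^3 + 5*a^2 - 14*a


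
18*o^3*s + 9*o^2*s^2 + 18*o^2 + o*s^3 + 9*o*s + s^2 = (3*o + s)*(6*o + s)*(o*s + 1)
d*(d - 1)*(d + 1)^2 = d^4 + d^3 - d^2 - d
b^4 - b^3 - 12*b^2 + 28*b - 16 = (b - 2)^2*(b - 1)*(b + 4)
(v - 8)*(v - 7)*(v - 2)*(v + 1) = v^4 - 16*v^3 + 69*v^2 - 26*v - 112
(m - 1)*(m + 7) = m^2 + 6*m - 7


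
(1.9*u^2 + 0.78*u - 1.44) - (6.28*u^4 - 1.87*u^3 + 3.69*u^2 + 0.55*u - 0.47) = -6.28*u^4 + 1.87*u^3 - 1.79*u^2 + 0.23*u - 0.97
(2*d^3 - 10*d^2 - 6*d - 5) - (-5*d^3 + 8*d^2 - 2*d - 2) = 7*d^3 - 18*d^2 - 4*d - 3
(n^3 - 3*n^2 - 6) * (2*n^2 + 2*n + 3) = 2*n^5 - 4*n^4 - 3*n^3 - 21*n^2 - 12*n - 18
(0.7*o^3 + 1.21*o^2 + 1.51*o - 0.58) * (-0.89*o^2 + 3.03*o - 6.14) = -0.623*o^5 + 1.0441*o^4 - 1.9756*o^3 - 2.3379*o^2 - 11.0288*o + 3.5612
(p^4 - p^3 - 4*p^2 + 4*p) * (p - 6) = p^5 - 7*p^4 + 2*p^3 + 28*p^2 - 24*p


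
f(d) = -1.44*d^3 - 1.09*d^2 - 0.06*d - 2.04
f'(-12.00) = -595.98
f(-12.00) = 2330.04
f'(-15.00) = -939.36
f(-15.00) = 4613.61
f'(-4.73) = -86.40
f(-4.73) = 126.24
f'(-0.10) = 0.11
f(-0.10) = -2.04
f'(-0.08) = 0.09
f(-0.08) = -2.04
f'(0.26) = -0.92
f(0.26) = -2.15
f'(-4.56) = -79.95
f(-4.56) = 112.11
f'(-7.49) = -226.08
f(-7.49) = 542.33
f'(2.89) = -42.44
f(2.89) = -46.08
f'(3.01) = -45.76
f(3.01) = -51.37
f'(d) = -4.32*d^2 - 2.18*d - 0.06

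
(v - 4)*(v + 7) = v^2 + 3*v - 28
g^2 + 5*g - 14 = (g - 2)*(g + 7)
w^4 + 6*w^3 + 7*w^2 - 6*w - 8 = (w - 1)*(w + 1)*(w + 2)*(w + 4)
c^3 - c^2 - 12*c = c*(c - 4)*(c + 3)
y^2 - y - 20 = (y - 5)*(y + 4)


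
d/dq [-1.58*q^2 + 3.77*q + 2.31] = 3.77 - 3.16*q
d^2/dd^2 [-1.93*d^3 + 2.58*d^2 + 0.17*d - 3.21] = 5.16 - 11.58*d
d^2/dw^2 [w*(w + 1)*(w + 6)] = 6*w + 14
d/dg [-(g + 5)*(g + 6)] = -2*g - 11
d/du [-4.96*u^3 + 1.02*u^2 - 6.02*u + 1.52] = -14.88*u^2 + 2.04*u - 6.02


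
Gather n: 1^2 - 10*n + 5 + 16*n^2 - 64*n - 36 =16*n^2 - 74*n - 30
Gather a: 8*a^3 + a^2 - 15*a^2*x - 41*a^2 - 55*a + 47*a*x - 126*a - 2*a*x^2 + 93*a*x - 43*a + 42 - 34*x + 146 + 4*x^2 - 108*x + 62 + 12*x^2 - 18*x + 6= 8*a^3 + a^2*(-15*x - 40) + a*(-2*x^2 + 140*x - 224) + 16*x^2 - 160*x + 256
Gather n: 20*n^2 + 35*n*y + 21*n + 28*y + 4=20*n^2 + n*(35*y + 21) + 28*y + 4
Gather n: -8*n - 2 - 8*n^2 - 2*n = -8*n^2 - 10*n - 2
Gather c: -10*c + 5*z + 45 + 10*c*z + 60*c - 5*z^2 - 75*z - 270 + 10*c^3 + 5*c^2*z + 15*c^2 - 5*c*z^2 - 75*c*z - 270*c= 10*c^3 + c^2*(5*z + 15) + c*(-5*z^2 - 65*z - 220) - 5*z^2 - 70*z - 225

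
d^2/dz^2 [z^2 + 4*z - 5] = 2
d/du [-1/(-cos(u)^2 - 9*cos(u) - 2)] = (2*cos(u) + 9)*sin(u)/(cos(u)^2 + 9*cos(u) + 2)^2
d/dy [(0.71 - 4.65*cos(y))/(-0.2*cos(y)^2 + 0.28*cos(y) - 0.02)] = 12.7551020408163*(0.93*cos(y)^2 - 0.284*cos(y) + 0.1058)*sin(y)/(0.714285714285714*sin(y)^2 + 1.0*cos(y) - 0.785714285714286)^2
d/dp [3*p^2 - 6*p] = 6*p - 6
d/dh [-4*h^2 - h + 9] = -8*h - 1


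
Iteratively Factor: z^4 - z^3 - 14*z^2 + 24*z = (z - 3)*(z^3 + 2*z^2 - 8*z) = (z - 3)*(z + 4)*(z^2 - 2*z) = z*(z - 3)*(z + 4)*(z - 2)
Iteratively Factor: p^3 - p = (p + 1)*(p^2 - p) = (p - 1)*(p + 1)*(p)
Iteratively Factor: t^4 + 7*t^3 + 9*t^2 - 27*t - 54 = (t + 3)*(t^3 + 4*t^2 - 3*t - 18) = (t + 3)^2*(t^2 + t - 6) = (t - 2)*(t + 3)^2*(t + 3)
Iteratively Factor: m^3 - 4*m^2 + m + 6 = (m - 3)*(m^2 - m - 2) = (m - 3)*(m - 2)*(m + 1)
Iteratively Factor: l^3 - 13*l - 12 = (l + 1)*(l^2 - l - 12) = (l + 1)*(l + 3)*(l - 4)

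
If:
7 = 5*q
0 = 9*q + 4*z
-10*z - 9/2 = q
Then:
No Solution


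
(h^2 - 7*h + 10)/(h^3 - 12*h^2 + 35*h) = (h - 2)/(h*(h - 7))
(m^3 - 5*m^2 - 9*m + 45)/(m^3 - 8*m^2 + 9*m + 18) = (m^2 - 2*m - 15)/(m^2 - 5*m - 6)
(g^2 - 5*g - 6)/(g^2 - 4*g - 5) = (g - 6)/(g - 5)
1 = 1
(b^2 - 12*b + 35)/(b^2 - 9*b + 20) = (b - 7)/(b - 4)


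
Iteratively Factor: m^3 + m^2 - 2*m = (m - 1)*(m^2 + 2*m) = m*(m - 1)*(m + 2)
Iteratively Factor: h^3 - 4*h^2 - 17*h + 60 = (h - 3)*(h^2 - h - 20) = (h - 3)*(h + 4)*(h - 5)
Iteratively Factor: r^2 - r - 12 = (r + 3)*(r - 4)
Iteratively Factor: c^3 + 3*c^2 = (c + 3)*(c^2) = c*(c + 3)*(c)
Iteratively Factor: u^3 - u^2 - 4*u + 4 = (u + 2)*(u^2 - 3*u + 2) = (u - 1)*(u + 2)*(u - 2)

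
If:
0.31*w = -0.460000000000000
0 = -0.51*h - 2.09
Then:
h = -4.10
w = -1.48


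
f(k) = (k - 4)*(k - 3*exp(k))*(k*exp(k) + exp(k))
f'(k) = (1 - 3*exp(k))*(k - 4)*(k*exp(k) + exp(k)) + (k - 4)*(k - 3*exp(k))*(k*exp(k) + 2*exp(k)) + (k - 3*exp(k))*(k*exp(k) + exp(k)) = (k^3 - 6*k^2*exp(k) + 12*k*exp(k) - 10*k + 33*exp(k) - 4)*exp(k)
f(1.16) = 164.57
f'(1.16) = 350.50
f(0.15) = 17.16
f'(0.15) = 40.41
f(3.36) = 6668.28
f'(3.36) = 4636.38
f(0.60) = 48.24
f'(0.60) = 108.47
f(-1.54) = -1.40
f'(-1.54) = 1.67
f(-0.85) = 0.66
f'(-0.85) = 5.03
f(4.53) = -74422.16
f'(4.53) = -303681.08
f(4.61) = -102074.27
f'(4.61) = -390919.81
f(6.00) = -6801813.22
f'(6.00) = -18004460.67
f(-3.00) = -2.20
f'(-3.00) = -0.19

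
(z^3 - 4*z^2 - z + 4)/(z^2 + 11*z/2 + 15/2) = 2*(z^3 - 4*z^2 - z + 4)/(2*z^2 + 11*z + 15)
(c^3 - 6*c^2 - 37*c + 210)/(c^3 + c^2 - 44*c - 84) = (c - 5)/(c + 2)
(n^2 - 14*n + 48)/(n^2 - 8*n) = (n - 6)/n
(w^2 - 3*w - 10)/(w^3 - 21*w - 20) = (w + 2)/(w^2 + 5*w + 4)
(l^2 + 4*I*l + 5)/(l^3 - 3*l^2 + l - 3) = (l + 5*I)/(l^2 + l*(-3 + I) - 3*I)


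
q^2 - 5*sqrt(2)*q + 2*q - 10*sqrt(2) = (q + 2)*(q - 5*sqrt(2))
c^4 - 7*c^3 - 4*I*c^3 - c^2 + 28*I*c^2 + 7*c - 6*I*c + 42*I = (c - 7)*(c - 3*I)*(c - 2*I)*(c + I)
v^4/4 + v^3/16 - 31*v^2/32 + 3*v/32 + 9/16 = (v/4 + 1/2)*(v - 3/2)*(v - 1)*(v + 3/4)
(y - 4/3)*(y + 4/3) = y^2 - 16/9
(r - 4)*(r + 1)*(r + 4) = r^3 + r^2 - 16*r - 16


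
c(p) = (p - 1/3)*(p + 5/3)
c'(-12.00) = -22.67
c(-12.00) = 127.44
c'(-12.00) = -22.67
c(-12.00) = 127.44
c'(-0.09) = 1.15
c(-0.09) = -0.67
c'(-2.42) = -3.51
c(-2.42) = 2.07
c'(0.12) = 1.57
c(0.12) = -0.38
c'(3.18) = 7.69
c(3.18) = 13.80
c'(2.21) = 5.75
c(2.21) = 7.28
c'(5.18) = 11.69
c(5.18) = 33.18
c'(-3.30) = -5.27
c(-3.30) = 5.93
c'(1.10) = 3.53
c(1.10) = 2.12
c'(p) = 2*p + 4/3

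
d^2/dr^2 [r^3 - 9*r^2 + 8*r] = 6*r - 18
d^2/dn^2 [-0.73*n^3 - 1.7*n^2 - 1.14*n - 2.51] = -4.38*n - 3.4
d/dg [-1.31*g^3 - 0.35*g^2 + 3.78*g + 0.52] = -3.93*g^2 - 0.7*g + 3.78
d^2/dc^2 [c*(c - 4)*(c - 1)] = 6*c - 10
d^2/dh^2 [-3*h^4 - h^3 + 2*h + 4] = 6*h*(-6*h - 1)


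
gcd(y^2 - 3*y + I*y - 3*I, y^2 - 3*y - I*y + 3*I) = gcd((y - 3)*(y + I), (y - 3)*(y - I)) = y - 3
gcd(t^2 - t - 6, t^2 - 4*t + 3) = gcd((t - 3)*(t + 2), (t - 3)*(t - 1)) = t - 3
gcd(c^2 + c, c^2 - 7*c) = c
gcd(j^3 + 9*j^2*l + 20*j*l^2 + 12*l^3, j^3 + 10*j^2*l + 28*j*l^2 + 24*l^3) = j^2 + 8*j*l + 12*l^2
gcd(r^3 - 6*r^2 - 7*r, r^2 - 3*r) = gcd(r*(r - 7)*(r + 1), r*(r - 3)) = r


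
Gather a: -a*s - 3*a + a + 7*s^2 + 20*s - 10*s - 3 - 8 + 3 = a*(-s - 2) + 7*s^2 + 10*s - 8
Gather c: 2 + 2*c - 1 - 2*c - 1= 0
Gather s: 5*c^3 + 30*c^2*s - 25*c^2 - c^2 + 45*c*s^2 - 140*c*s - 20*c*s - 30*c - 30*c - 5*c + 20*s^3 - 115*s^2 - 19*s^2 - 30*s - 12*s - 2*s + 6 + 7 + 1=5*c^3 - 26*c^2 - 65*c + 20*s^3 + s^2*(45*c - 134) + s*(30*c^2 - 160*c - 44) + 14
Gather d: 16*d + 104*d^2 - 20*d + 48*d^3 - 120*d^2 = 48*d^3 - 16*d^2 - 4*d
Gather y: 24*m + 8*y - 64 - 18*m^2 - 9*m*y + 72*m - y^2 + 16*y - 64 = -18*m^2 + 96*m - y^2 + y*(24 - 9*m) - 128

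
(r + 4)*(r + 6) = r^2 + 10*r + 24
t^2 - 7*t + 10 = (t - 5)*(t - 2)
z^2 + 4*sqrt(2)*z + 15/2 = (z + 3*sqrt(2)/2)*(z + 5*sqrt(2)/2)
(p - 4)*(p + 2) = p^2 - 2*p - 8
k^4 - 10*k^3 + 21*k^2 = k^2*(k - 7)*(k - 3)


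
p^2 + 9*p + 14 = (p + 2)*(p + 7)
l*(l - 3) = l^2 - 3*l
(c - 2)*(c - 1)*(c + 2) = c^3 - c^2 - 4*c + 4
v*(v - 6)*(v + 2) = v^3 - 4*v^2 - 12*v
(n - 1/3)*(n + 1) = n^2 + 2*n/3 - 1/3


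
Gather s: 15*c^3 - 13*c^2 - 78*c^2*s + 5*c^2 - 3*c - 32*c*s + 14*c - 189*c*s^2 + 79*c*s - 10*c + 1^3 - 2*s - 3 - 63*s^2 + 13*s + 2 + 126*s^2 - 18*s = 15*c^3 - 8*c^2 + c + s^2*(63 - 189*c) + s*(-78*c^2 + 47*c - 7)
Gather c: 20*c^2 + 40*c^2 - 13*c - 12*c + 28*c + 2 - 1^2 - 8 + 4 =60*c^2 + 3*c - 3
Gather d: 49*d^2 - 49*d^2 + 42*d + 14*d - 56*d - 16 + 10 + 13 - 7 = 0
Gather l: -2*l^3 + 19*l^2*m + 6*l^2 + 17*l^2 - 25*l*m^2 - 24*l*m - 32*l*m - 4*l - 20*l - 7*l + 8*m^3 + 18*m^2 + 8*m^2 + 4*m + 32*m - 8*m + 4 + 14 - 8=-2*l^3 + l^2*(19*m + 23) + l*(-25*m^2 - 56*m - 31) + 8*m^3 + 26*m^2 + 28*m + 10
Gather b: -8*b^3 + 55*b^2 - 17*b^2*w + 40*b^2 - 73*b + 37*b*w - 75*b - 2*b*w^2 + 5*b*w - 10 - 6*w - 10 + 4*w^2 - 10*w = -8*b^3 + b^2*(95 - 17*w) + b*(-2*w^2 + 42*w - 148) + 4*w^2 - 16*w - 20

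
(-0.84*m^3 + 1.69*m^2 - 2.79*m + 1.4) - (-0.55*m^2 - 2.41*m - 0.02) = -0.84*m^3 + 2.24*m^2 - 0.38*m + 1.42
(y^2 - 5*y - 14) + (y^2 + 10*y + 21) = 2*y^2 + 5*y + 7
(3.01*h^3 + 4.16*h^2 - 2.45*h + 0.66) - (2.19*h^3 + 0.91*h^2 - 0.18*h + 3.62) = 0.82*h^3 + 3.25*h^2 - 2.27*h - 2.96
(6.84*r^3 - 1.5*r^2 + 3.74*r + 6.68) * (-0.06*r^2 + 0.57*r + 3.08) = -0.4104*r^5 + 3.9888*r^4 + 19.9878*r^3 - 2.889*r^2 + 15.3268*r + 20.5744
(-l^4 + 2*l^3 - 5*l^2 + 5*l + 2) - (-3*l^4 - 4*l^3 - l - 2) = 2*l^4 + 6*l^3 - 5*l^2 + 6*l + 4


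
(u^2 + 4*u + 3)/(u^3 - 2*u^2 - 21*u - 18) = 1/(u - 6)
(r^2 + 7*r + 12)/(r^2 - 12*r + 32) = (r^2 + 7*r + 12)/(r^2 - 12*r + 32)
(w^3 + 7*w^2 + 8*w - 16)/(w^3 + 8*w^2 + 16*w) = (w - 1)/w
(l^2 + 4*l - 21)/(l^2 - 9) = (l + 7)/(l + 3)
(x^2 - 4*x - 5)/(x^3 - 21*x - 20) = 1/(x + 4)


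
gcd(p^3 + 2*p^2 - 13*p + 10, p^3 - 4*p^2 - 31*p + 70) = p^2 + 3*p - 10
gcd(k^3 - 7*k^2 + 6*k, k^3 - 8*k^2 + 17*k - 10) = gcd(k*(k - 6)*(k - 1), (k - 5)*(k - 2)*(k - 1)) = k - 1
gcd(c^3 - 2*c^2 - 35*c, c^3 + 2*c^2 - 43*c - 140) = c^2 - 2*c - 35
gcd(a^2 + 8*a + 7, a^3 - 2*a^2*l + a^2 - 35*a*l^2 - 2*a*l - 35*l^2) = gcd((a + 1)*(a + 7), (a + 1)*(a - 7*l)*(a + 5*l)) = a + 1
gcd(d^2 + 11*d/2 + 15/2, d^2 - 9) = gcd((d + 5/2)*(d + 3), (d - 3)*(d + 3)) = d + 3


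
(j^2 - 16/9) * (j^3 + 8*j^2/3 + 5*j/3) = j^5 + 8*j^4/3 - j^3/9 - 128*j^2/27 - 80*j/27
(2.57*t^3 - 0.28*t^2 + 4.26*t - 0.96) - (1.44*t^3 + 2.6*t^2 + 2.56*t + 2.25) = 1.13*t^3 - 2.88*t^2 + 1.7*t - 3.21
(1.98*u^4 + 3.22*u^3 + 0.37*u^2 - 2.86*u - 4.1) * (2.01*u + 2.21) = 3.9798*u^5 + 10.848*u^4 + 7.8599*u^3 - 4.9309*u^2 - 14.5616*u - 9.061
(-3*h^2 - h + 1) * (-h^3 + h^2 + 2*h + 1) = 3*h^5 - 2*h^4 - 8*h^3 - 4*h^2 + h + 1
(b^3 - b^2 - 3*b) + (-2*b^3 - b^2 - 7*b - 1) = -b^3 - 2*b^2 - 10*b - 1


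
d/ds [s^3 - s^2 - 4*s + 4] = 3*s^2 - 2*s - 4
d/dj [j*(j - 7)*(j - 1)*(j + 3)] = 4*j^3 - 15*j^2 - 34*j + 21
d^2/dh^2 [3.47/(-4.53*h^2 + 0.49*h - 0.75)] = (142.415046*h^2 - 15.404718*h - 3.47*(9.06*h - 0.49)*(18.12*h - 0.98) + 23.57865)/(4.53*h^2 - 0.49*h + 0.75)^3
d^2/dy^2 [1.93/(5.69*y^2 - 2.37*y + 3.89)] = (-124.971746*y^2 + 52.053258*y + 1.93*(11.38*y - 2.37)*(22.76*y - 4.74) - 85.437626)/(5.69*y^2 - 2.37*y + 3.89)^3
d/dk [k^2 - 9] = 2*k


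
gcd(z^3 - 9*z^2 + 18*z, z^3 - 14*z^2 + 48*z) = z^2 - 6*z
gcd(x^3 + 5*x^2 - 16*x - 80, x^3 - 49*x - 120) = x + 5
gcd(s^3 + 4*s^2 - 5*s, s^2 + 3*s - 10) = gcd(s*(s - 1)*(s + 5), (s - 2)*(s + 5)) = s + 5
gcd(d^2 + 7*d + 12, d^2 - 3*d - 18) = d + 3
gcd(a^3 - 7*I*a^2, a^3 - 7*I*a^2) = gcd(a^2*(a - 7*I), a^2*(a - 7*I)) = a^3 - 7*I*a^2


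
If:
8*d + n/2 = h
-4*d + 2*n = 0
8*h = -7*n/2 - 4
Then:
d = -4/79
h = -36/79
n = -8/79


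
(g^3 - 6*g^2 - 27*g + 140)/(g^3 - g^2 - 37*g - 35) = (g - 4)/(g + 1)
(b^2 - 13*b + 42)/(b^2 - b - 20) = (-b^2 + 13*b - 42)/(-b^2 + b + 20)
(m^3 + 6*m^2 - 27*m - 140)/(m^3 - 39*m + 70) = (m + 4)/(m - 2)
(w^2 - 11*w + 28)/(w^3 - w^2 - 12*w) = (w - 7)/(w*(w + 3))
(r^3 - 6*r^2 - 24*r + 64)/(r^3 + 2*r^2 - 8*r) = (r - 8)/r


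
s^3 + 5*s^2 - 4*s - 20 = (s - 2)*(s + 2)*(s + 5)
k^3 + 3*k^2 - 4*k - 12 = (k - 2)*(k + 2)*(k + 3)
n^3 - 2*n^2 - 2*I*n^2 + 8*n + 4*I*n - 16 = (n - 2)*(n - 4*I)*(n + 2*I)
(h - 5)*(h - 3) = h^2 - 8*h + 15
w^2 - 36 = (w - 6)*(w + 6)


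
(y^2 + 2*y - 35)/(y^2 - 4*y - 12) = (-y^2 - 2*y + 35)/(-y^2 + 4*y + 12)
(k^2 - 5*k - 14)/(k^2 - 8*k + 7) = (k + 2)/(k - 1)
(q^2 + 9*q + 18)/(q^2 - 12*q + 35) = (q^2 + 9*q + 18)/(q^2 - 12*q + 35)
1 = 1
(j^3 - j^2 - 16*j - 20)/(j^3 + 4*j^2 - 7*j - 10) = (j^3 - j^2 - 16*j - 20)/(j^3 + 4*j^2 - 7*j - 10)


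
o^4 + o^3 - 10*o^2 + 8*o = o*(o - 2)*(o - 1)*(o + 4)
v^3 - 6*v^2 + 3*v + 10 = (v - 5)*(v - 2)*(v + 1)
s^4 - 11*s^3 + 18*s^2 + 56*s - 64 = (s - 8)*(s - 4)*(s - 1)*(s + 2)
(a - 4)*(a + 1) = a^2 - 3*a - 4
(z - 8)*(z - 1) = z^2 - 9*z + 8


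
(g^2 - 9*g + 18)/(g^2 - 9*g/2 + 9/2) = 2*(g - 6)/(2*g - 3)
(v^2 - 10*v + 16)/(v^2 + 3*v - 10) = (v - 8)/(v + 5)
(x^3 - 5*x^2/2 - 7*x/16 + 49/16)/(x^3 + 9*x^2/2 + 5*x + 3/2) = (16*x^2 - 56*x + 49)/(8*(2*x^2 + 7*x + 3))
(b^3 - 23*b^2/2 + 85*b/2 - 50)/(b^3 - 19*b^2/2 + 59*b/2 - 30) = (b - 5)/(b - 3)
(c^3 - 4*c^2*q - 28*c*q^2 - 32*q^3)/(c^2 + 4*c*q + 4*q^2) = c - 8*q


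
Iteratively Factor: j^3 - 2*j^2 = (j - 2)*(j^2) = j*(j - 2)*(j)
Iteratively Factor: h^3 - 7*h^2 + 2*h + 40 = (h - 4)*(h^2 - 3*h - 10) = (h - 4)*(h + 2)*(h - 5)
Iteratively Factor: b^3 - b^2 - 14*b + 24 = (b - 3)*(b^2 + 2*b - 8) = (b - 3)*(b + 4)*(b - 2)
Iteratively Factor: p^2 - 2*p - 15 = (p - 5)*(p + 3)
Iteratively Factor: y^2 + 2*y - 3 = (y + 3)*(y - 1)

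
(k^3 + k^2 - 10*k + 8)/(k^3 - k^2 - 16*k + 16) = (k - 2)/(k - 4)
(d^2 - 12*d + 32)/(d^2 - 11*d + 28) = (d - 8)/(d - 7)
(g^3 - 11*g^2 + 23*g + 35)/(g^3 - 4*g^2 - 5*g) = (g - 7)/g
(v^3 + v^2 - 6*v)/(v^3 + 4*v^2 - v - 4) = v*(v^2 + v - 6)/(v^3 + 4*v^2 - v - 4)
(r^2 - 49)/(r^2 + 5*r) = (r^2 - 49)/(r*(r + 5))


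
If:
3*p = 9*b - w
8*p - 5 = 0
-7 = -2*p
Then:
No Solution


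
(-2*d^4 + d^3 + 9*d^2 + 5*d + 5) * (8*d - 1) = -16*d^5 + 10*d^4 + 71*d^3 + 31*d^2 + 35*d - 5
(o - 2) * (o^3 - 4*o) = o^4 - 2*o^3 - 4*o^2 + 8*o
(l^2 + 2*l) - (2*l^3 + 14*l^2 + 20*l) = -2*l^3 - 13*l^2 - 18*l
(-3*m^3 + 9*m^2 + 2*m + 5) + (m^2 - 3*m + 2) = -3*m^3 + 10*m^2 - m + 7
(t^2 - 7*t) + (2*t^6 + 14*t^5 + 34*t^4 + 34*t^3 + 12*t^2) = 2*t^6 + 14*t^5 + 34*t^4 + 34*t^3 + 13*t^2 - 7*t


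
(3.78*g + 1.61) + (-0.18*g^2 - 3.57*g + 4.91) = -0.18*g^2 + 0.21*g + 6.52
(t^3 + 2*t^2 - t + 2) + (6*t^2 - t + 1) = t^3 + 8*t^2 - 2*t + 3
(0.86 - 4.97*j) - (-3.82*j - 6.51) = 7.37 - 1.15*j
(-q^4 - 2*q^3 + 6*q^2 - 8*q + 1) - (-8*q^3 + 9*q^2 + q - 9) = -q^4 + 6*q^3 - 3*q^2 - 9*q + 10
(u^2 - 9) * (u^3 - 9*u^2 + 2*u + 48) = u^5 - 9*u^4 - 7*u^3 + 129*u^2 - 18*u - 432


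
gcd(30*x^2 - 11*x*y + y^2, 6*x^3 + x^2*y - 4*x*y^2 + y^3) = 1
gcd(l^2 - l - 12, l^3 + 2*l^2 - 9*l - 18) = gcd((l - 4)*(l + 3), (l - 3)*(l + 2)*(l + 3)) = l + 3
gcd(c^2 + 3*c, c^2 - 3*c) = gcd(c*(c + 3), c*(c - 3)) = c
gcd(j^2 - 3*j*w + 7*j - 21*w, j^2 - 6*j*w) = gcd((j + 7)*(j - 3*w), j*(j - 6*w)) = 1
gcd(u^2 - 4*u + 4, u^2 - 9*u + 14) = u - 2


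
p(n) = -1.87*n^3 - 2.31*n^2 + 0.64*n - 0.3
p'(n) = -5.61*n^2 - 4.62*n + 0.64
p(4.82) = -260.28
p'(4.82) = -151.96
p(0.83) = -2.43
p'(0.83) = -7.06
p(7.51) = -917.84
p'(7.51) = -350.46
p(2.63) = -48.61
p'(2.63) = -50.31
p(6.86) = -708.31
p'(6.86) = -295.06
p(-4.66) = 135.79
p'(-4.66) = -99.66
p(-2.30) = 8.76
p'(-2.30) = -18.41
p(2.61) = -47.61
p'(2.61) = -49.63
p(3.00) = -69.66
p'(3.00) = -63.71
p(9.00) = -1544.88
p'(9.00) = -495.35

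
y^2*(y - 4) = y^3 - 4*y^2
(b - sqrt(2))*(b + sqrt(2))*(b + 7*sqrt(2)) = b^3 + 7*sqrt(2)*b^2 - 2*b - 14*sqrt(2)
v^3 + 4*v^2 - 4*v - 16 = (v - 2)*(v + 2)*(v + 4)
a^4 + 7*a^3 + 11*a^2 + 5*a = a*(a + 1)^2*(a + 5)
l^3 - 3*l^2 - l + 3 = (l - 3)*(l - 1)*(l + 1)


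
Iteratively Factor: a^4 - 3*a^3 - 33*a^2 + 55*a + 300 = (a + 3)*(a^3 - 6*a^2 - 15*a + 100) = (a - 5)*(a + 3)*(a^2 - a - 20) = (a - 5)^2*(a + 3)*(a + 4)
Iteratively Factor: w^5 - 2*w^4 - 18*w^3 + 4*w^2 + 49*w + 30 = (w + 1)*(w^4 - 3*w^3 - 15*w^2 + 19*w + 30) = (w - 2)*(w + 1)*(w^3 - w^2 - 17*w - 15) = (w - 2)*(w + 1)^2*(w^2 - 2*w - 15) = (w - 2)*(w + 1)^2*(w + 3)*(w - 5)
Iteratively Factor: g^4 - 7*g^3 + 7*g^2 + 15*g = (g + 1)*(g^3 - 8*g^2 + 15*g) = (g - 5)*(g + 1)*(g^2 - 3*g) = (g - 5)*(g - 3)*(g + 1)*(g)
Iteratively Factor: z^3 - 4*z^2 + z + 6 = (z + 1)*(z^2 - 5*z + 6) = (z - 3)*(z + 1)*(z - 2)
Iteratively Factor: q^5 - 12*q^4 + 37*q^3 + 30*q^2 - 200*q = (q)*(q^4 - 12*q^3 + 37*q^2 + 30*q - 200) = q*(q + 2)*(q^3 - 14*q^2 + 65*q - 100) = q*(q - 5)*(q + 2)*(q^2 - 9*q + 20) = q*(q - 5)*(q - 4)*(q + 2)*(q - 5)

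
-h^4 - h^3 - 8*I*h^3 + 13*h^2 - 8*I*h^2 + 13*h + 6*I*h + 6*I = (h + I)*(h + 6*I)*(-I*h + 1)*(-I*h - I)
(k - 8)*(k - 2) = k^2 - 10*k + 16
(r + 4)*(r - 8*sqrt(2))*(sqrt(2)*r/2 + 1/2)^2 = r^4/2 - 7*sqrt(2)*r^3/2 + 2*r^3 - 14*sqrt(2)*r^2 - 31*r^2/4 - 31*r - 2*sqrt(2)*r - 8*sqrt(2)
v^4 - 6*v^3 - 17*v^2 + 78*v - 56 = (v - 7)*(v - 2)*(v - 1)*(v + 4)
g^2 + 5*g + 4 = (g + 1)*(g + 4)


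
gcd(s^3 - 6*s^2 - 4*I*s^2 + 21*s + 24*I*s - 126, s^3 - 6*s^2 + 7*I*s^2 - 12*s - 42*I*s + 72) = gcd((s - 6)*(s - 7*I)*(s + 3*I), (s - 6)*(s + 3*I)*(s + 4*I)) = s^2 + s*(-6 + 3*I) - 18*I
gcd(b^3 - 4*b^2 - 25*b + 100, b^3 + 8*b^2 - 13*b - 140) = b^2 + b - 20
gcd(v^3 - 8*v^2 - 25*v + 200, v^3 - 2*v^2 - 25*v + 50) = v^2 - 25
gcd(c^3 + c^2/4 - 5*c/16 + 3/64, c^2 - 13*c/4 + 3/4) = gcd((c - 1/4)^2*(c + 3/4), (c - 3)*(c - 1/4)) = c - 1/4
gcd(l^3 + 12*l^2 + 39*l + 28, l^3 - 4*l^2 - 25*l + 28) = l + 4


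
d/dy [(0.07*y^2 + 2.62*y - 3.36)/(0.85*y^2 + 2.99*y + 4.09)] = (-2.0177*y^2 + 6.2846*y + 20.7622)/(0.7225*y^4 + 5.083*y^3 + 15.8931*y^2 + 24.4582*y + 16.7281)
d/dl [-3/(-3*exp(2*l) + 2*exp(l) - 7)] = (6 - 18*exp(l))*exp(l)/(3*exp(2*l) - 2*exp(l) + 7)^2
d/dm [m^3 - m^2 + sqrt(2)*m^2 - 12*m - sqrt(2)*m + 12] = 3*m^2 - 2*m + 2*sqrt(2)*m - 12 - sqrt(2)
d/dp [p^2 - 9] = 2*p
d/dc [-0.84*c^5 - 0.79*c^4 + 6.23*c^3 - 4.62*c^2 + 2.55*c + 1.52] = -4.2*c^4 - 3.16*c^3 + 18.69*c^2 - 9.24*c + 2.55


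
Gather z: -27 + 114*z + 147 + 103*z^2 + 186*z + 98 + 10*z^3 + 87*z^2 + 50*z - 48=10*z^3 + 190*z^2 + 350*z + 170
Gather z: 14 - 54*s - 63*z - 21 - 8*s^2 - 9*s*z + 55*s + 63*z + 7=-8*s^2 - 9*s*z + s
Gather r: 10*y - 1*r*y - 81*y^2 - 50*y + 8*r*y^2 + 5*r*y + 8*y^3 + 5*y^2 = r*(8*y^2 + 4*y) + 8*y^3 - 76*y^2 - 40*y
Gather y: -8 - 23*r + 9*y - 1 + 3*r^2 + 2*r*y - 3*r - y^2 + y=3*r^2 - 26*r - y^2 + y*(2*r + 10) - 9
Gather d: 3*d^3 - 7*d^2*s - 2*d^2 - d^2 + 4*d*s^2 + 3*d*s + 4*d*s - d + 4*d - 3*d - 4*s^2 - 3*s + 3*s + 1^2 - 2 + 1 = 3*d^3 + d^2*(-7*s - 3) + d*(4*s^2 + 7*s) - 4*s^2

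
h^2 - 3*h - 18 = (h - 6)*(h + 3)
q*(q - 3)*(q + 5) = q^3 + 2*q^2 - 15*q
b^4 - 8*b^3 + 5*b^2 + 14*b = b*(b - 7)*(b - 2)*(b + 1)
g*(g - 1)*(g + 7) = g^3 + 6*g^2 - 7*g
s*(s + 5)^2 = s^3 + 10*s^2 + 25*s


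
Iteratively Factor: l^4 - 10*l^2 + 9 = (l - 1)*(l^3 + l^2 - 9*l - 9) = (l - 1)*(l + 3)*(l^2 - 2*l - 3) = (l - 1)*(l + 1)*(l + 3)*(l - 3)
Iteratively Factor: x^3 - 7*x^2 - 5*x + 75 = (x - 5)*(x^2 - 2*x - 15) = (x - 5)*(x + 3)*(x - 5)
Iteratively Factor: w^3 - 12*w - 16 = (w - 4)*(w^2 + 4*w + 4) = (w - 4)*(w + 2)*(w + 2)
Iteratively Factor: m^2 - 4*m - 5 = (m + 1)*(m - 5)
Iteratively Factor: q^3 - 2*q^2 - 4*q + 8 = (q - 2)*(q^2 - 4) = (q - 2)^2*(q + 2)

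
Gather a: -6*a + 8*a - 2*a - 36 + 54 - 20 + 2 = 0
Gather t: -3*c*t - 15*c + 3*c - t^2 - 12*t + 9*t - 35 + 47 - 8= -12*c - t^2 + t*(-3*c - 3) + 4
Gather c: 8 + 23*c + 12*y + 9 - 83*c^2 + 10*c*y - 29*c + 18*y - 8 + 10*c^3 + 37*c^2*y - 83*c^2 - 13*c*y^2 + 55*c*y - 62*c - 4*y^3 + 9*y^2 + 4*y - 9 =10*c^3 + c^2*(37*y - 166) + c*(-13*y^2 + 65*y - 68) - 4*y^3 + 9*y^2 + 34*y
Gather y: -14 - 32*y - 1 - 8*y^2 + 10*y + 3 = -8*y^2 - 22*y - 12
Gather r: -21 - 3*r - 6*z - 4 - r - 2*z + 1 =-4*r - 8*z - 24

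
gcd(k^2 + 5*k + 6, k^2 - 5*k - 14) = k + 2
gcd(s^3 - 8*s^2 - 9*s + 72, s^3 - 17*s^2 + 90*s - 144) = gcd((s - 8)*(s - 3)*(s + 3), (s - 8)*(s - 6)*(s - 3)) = s^2 - 11*s + 24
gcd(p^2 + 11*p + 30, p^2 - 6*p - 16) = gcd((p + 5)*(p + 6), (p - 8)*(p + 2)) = 1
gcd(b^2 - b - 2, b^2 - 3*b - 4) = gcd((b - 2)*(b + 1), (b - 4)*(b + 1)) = b + 1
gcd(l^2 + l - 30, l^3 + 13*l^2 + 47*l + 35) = 1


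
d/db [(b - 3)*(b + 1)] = 2*b - 2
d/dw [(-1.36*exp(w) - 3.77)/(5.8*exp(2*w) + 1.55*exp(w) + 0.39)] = (7.888*exp(2*w) + 43.732*exp(w) + 5.3131)*exp(w)/(33.64*exp(4*w) + 17.98*exp(3*w) + 6.9265*exp(2*w) + 1.209*exp(w) + 0.1521)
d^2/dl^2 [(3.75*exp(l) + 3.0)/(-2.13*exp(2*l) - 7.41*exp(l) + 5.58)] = (-17.013375*exp(4*l) + 4.74457500000005*exp(3*l) - 409.4712*exp(2*l) - 462.40335*exp(l) - 240.8049)*exp(l)/(9.663597*exp(6*l) + 100.855287*exp(5*l) + 274.915053*exp(4*l) - 121.555863*exp(3*l) - 720.199998*exp(2*l) + 692.162172*exp(l) - 173.741112)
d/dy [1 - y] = -1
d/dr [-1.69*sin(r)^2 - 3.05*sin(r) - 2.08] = -(3.38*sin(r) + 3.05)*cos(r)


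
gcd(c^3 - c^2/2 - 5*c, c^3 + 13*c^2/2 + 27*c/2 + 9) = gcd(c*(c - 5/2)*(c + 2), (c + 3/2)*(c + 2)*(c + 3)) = c + 2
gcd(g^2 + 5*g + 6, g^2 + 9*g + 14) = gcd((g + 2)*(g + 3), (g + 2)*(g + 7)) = g + 2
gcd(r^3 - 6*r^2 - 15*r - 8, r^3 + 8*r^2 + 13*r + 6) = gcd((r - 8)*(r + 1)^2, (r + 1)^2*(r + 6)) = r^2 + 2*r + 1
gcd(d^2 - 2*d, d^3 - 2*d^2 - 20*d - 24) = 1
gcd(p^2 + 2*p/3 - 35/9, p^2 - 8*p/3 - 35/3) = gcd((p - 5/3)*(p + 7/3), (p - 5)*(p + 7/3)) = p + 7/3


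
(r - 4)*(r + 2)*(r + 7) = r^3 + 5*r^2 - 22*r - 56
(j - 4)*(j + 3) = j^2 - j - 12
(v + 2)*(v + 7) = v^2 + 9*v + 14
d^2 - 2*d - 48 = (d - 8)*(d + 6)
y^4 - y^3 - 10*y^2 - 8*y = y*(y - 4)*(y + 1)*(y + 2)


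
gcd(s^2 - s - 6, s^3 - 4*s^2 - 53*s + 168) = s - 3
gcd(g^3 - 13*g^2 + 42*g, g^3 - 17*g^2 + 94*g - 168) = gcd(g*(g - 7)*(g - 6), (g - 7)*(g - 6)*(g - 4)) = g^2 - 13*g + 42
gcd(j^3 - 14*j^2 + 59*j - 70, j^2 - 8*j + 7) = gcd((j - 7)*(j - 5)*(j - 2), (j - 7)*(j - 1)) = j - 7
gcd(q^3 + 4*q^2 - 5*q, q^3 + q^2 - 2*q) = q^2 - q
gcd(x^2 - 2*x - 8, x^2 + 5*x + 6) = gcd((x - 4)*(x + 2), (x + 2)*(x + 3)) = x + 2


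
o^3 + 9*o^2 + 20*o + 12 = (o + 1)*(o + 2)*(o + 6)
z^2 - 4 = (z - 2)*(z + 2)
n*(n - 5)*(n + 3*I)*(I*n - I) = I*n^4 - 3*n^3 - 6*I*n^3 + 18*n^2 + 5*I*n^2 - 15*n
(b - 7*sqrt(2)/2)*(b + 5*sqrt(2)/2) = b^2 - sqrt(2)*b - 35/2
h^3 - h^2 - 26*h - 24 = (h - 6)*(h + 1)*(h + 4)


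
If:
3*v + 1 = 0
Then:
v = -1/3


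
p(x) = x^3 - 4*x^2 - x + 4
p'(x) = 3*x^2 - 8*x - 1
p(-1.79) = -12.76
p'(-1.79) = 22.93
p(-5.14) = -232.34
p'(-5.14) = 119.38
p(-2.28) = -26.37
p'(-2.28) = 32.84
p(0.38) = 3.10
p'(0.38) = -3.61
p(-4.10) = -128.06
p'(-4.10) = 82.23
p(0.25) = 3.52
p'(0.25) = -2.81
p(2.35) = -7.46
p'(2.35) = -3.23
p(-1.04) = -0.41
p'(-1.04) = 10.56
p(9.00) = 400.00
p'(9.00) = 170.00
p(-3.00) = -56.00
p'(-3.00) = 50.00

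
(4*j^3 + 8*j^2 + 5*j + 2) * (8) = 32*j^3 + 64*j^2 + 40*j + 16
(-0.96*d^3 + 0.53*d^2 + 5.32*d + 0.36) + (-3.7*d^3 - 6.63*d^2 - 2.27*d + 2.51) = -4.66*d^3 - 6.1*d^2 + 3.05*d + 2.87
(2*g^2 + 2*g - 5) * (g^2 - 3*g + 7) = 2*g^4 - 4*g^3 + 3*g^2 + 29*g - 35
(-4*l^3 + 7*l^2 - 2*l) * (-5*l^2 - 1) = 20*l^5 - 35*l^4 + 14*l^3 - 7*l^2 + 2*l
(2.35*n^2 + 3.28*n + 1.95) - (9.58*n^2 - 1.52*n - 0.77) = -7.23*n^2 + 4.8*n + 2.72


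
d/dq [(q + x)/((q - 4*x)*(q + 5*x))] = (-(q - 4*x)*(q + x) + (q - 4*x)*(q + 5*x) - (q + x)*(q + 5*x))/((q - 4*x)^2*(q + 5*x)^2)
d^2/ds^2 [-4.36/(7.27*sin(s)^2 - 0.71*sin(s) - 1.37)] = (-921.754576*sin(s)^4 + 67.515036*sin(s)^3 + 1206.733332*sin(s)^2 - 130.7891*sin(s) + 91.24608)/(-7.27*sin(s)^2 + 0.71*sin(s) + 1.37)^3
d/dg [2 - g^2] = -2*g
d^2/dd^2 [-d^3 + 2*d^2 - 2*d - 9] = 4 - 6*d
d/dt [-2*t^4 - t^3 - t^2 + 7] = t*(-8*t^2 - 3*t - 2)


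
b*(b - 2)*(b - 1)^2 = b^4 - 4*b^3 + 5*b^2 - 2*b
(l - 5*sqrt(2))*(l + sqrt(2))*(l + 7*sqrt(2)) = l^3 + 3*sqrt(2)*l^2 - 66*l - 70*sqrt(2)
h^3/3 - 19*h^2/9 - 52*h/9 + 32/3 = (h/3 + 1)*(h - 8)*(h - 4/3)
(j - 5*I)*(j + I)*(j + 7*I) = j^3 + 3*I*j^2 + 33*j + 35*I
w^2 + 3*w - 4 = (w - 1)*(w + 4)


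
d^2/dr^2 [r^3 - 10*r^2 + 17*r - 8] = 6*r - 20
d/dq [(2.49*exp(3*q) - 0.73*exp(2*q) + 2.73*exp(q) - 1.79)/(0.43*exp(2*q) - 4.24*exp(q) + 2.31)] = (1.0707*exp(4*q) - 21.1152*exp(3*q) + 19.177*exp(2*q) - 1.8332*exp(q) - 1.2833)*exp(q)/(0.1849*exp(4*q) - 3.6464*exp(3*q) + 19.9642*exp(2*q) - 19.5888*exp(q) + 5.3361)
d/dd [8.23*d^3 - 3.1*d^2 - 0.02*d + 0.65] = 24.69*d^2 - 6.2*d - 0.02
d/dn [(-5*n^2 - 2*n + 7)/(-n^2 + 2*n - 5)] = 4*(-3*n^2 + 16*n - 1)/(n^4 - 4*n^3 + 14*n^2 - 20*n + 25)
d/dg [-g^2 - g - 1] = -2*g - 1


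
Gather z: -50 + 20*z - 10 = 20*z - 60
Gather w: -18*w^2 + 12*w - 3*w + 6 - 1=-18*w^2 + 9*w + 5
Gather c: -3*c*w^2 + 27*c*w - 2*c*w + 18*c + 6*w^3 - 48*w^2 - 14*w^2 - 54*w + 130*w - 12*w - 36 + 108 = c*(-3*w^2 + 25*w + 18) + 6*w^3 - 62*w^2 + 64*w + 72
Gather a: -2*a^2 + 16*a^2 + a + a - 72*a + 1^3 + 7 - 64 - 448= 14*a^2 - 70*a - 504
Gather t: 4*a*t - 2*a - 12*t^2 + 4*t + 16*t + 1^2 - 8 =-2*a - 12*t^2 + t*(4*a + 20) - 7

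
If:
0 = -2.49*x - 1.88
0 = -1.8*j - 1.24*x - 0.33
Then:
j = 0.34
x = -0.76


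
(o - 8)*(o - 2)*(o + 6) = o^3 - 4*o^2 - 44*o + 96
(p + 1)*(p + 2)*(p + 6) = p^3 + 9*p^2 + 20*p + 12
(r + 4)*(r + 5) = r^2 + 9*r + 20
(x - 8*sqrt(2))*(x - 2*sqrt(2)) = x^2 - 10*sqrt(2)*x + 32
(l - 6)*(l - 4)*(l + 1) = l^3 - 9*l^2 + 14*l + 24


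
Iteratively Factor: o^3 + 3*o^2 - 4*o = (o)*(o^2 + 3*o - 4) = o*(o - 1)*(o + 4)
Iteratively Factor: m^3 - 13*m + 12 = (m - 1)*(m^2 + m - 12) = (m - 3)*(m - 1)*(m + 4)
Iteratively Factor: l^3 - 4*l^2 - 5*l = (l)*(l^2 - 4*l - 5) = l*(l + 1)*(l - 5)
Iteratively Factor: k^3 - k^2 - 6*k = (k + 2)*(k^2 - 3*k) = (k - 3)*(k + 2)*(k)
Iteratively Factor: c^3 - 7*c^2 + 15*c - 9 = (c - 1)*(c^2 - 6*c + 9) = (c - 3)*(c - 1)*(c - 3)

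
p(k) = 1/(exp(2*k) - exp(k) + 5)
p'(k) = (-2*exp(2*k) + exp(k))/(exp(2*k) - exp(k) + 5)^2 = (1 - 2*exp(k))*exp(k)/(exp(2*k) - exp(k) + 5)^2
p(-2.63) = 0.20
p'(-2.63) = 0.00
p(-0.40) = 0.21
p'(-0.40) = -0.01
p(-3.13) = 0.20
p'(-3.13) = 0.00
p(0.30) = 0.18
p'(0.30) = -0.08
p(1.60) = 0.04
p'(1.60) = -0.07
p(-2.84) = 0.20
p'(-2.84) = 0.00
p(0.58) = 0.16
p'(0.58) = -0.11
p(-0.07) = 0.20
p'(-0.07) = -0.03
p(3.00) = 0.00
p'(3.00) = -0.00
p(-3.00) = 0.20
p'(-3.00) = 0.00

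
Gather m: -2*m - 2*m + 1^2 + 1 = 2 - 4*m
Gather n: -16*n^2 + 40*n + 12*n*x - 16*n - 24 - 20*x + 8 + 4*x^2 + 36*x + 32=-16*n^2 + n*(12*x + 24) + 4*x^2 + 16*x + 16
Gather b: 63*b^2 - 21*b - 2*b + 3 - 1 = 63*b^2 - 23*b + 2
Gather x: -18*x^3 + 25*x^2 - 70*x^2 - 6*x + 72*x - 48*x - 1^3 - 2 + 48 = -18*x^3 - 45*x^2 + 18*x + 45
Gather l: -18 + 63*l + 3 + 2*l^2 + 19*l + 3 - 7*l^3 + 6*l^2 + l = -7*l^3 + 8*l^2 + 83*l - 12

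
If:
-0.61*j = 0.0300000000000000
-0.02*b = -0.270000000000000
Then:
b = 13.50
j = -0.05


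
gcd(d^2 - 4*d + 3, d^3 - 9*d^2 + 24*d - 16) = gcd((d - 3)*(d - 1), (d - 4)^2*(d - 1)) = d - 1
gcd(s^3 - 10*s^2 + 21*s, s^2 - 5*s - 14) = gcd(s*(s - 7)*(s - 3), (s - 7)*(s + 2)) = s - 7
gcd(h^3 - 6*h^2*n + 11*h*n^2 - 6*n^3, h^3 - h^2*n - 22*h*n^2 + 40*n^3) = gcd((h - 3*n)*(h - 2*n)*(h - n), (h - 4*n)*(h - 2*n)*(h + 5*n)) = h - 2*n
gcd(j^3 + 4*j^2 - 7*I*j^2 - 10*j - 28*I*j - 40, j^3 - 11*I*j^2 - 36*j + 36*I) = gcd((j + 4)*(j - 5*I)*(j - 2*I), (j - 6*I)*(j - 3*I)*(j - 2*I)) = j - 2*I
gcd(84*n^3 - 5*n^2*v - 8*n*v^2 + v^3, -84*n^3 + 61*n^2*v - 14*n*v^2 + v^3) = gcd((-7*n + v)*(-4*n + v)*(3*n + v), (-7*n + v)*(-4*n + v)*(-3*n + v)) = 28*n^2 - 11*n*v + v^2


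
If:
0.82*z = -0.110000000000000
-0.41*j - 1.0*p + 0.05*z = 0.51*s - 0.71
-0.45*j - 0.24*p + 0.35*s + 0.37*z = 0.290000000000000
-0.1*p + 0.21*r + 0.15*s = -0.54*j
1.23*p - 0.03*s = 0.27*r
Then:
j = 6.37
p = -4.88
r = -22.87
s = 5.82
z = -0.13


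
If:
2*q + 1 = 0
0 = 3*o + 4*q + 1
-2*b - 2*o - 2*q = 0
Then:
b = 1/6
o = 1/3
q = -1/2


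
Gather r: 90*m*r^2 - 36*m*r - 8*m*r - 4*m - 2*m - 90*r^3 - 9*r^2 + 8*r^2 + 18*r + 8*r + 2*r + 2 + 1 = -6*m - 90*r^3 + r^2*(90*m - 1) + r*(28 - 44*m) + 3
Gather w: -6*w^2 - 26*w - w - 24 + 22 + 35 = -6*w^2 - 27*w + 33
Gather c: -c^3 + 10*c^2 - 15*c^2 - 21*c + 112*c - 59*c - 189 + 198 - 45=-c^3 - 5*c^2 + 32*c - 36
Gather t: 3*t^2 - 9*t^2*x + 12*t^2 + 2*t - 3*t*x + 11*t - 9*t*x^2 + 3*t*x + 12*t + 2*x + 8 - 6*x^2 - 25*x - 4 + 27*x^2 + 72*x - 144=t^2*(15 - 9*x) + t*(25 - 9*x^2) + 21*x^2 + 49*x - 140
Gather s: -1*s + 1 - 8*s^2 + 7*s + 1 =-8*s^2 + 6*s + 2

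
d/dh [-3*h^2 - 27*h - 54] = -6*h - 27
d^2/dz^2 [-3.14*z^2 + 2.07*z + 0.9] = -6.28000000000000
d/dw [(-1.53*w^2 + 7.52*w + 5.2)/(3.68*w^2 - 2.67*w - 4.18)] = (-23.5885*w^2 - 25.4812*w - 17.5496)/(13.5424*w^4 - 19.6512*w^3 - 23.6359*w^2 + 22.3212*w + 17.4724)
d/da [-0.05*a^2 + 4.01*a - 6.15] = 4.01 - 0.1*a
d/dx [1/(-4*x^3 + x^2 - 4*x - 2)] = 2*(6*x^2 - x + 2)/(4*x^3 - x^2 + 4*x + 2)^2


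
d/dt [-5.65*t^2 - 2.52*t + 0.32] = -11.3*t - 2.52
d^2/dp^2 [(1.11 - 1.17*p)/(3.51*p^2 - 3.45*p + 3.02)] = (-(1.17*p - 1.11)*(7.02*p - 3.45)*(14.04*p - 6.9) + (24.6402*p - 15.8652)*(3.51*p^2 - 3.45*p + 3.02))/(3.51*p^2 - 3.45*p + 3.02)^3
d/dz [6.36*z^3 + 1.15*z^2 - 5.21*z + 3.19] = 19.08*z^2 + 2.3*z - 5.21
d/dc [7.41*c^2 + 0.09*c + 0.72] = 14.82*c + 0.09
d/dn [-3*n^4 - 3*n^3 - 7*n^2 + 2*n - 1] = -12*n^3 - 9*n^2 - 14*n + 2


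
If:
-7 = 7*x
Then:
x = -1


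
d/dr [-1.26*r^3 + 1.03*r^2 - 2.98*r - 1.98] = -3.78*r^2 + 2.06*r - 2.98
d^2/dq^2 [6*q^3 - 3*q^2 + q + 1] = 36*q - 6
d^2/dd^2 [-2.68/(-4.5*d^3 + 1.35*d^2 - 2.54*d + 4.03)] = ((7.236 - 72.36*d)*(4.5*d^3 - 1.35*d^2 + 2.54*d - 4.03) + 2.68*(13.5*d^2 - 2.7*d + 2.54)*(27.0*d^2 - 5.4*d + 5.08))/(4.5*d^3 - 1.35*d^2 + 2.54*d - 4.03)^3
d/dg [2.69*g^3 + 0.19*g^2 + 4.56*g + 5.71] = 8.07*g^2 + 0.38*g + 4.56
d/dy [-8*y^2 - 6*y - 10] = -16*y - 6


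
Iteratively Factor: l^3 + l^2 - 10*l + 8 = (l + 4)*(l^2 - 3*l + 2) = (l - 1)*(l + 4)*(l - 2)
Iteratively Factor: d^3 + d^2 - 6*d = (d - 2)*(d^2 + 3*d) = d*(d - 2)*(d + 3)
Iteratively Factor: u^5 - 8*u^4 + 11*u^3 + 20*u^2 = (u)*(u^4 - 8*u^3 + 11*u^2 + 20*u) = u*(u - 5)*(u^3 - 3*u^2 - 4*u) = u*(u - 5)*(u + 1)*(u^2 - 4*u) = u^2*(u - 5)*(u + 1)*(u - 4)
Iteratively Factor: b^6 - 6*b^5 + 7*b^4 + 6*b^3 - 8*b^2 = (b)*(b^5 - 6*b^4 + 7*b^3 + 6*b^2 - 8*b) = b*(b - 1)*(b^4 - 5*b^3 + 2*b^2 + 8*b) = b*(b - 2)*(b - 1)*(b^3 - 3*b^2 - 4*b) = b*(b - 4)*(b - 2)*(b - 1)*(b^2 + b) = b^2*(b - 4)*(b - 2)*(b - 1)*(b + 1)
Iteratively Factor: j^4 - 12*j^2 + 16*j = (j)*(j^3 - 12*j + 16) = j*(j - 2)*(j^2 + 2*j - 8) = j*(j - 2)^2*(j + 4)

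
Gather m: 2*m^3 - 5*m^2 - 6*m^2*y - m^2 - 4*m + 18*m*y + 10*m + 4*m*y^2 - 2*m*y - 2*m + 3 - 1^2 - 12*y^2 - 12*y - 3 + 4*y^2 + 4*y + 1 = 2*m^3 + m^2*(-6*y - 6) + m*(4*y^2 + 16*y + 4) - 8*y^2 - 8*y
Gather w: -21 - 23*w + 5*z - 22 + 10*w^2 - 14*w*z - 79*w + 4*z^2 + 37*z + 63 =10*w^2 + w*(-14*z - 102) + 4*z^2 + 42*z + 20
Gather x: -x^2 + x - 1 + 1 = -x^2 + x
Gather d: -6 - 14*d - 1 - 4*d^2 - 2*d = -4*d^2 - 16*d - 7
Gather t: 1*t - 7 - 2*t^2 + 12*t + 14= -2*t^2 + 13*t + 7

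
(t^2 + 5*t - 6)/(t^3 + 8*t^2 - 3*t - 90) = (t - 1)/(t^2 + 2*t - 15)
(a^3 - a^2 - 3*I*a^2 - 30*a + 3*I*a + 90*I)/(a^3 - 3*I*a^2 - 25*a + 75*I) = (a - 6)/(a - 5)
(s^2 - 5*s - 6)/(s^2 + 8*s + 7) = (s - 6)/(s + 7)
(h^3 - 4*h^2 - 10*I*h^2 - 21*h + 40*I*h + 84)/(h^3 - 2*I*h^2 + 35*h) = (h^2 - h*(4 + 3*I) + 12*I)/(h*(h + 5*I))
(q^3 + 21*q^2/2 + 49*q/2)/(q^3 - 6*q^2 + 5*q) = (2*q^2 + 21*q + 49)/(2*(q^2 - 6*q + 5))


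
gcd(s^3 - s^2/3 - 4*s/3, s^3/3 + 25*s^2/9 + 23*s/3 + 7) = 1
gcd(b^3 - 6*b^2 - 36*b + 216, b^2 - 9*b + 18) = b - 6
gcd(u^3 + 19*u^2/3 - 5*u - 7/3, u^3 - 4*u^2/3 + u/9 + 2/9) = u^2 - 2*u/3 - 1/3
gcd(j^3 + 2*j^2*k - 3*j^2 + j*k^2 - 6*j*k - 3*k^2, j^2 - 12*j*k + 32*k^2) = 1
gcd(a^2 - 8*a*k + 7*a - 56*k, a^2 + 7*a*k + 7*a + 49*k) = a + 7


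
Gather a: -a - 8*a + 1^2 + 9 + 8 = 18 - 9*a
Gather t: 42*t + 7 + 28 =42*t + 35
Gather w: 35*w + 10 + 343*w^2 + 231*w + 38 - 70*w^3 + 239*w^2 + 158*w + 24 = -70*w^3 + 582*w^2 + 424*w + 72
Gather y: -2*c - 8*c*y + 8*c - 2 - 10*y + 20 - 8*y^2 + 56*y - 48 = 6*c - 8*y^2 + y*(46 - 8*c) - 30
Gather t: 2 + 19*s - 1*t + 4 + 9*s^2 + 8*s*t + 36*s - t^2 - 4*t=9*s^2 + 55*s - t^2 + t*(8*s - 5) + 6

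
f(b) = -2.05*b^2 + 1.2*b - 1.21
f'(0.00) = 1.20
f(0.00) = -1.21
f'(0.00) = 1.20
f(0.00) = -1.21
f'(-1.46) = 7.19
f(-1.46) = -7.33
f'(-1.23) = 6.24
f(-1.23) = -5.79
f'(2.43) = -8.76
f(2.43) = -10.40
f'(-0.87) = 4.77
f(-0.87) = -3.81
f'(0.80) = -2.08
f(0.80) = -1.56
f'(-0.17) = 1.90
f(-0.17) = -1.47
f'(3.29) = -12.29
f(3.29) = -19.45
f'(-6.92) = 29.57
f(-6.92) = -107.68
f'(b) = 1.2 - 4.1*b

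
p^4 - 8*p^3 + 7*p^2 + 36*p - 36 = (p - 6)*(p - 3)*(p - 1)*(p + 2)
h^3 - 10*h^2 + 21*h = h*(h - 7)*(h - 3)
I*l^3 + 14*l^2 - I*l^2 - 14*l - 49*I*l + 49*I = (l - 7*I)^2*(I*l - I)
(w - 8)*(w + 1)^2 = w^3 - 6*w^2 - 15*w - 8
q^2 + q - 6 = (q - 2)*(q + 3)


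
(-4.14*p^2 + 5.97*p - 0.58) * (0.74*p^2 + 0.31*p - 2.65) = -3.0636*p^4 + 3.1344*p^3 + 12.3925*p^2 - 16.0003*p + 1.537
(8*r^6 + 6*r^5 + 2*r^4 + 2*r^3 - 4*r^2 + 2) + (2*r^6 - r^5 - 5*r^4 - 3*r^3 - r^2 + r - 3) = 10*r^6 + 5*r^5 - 3*r^4 - r^3 - 5*r^2 + r - 1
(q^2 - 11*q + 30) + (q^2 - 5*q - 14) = 2*q^2 - 16*q + 16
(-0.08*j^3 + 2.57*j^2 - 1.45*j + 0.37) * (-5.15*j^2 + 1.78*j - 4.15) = 0.412*j^5 - 13.3779*j^4 + 12.3741*j^3 - 15.152*j^2 + 6.6761*j - 1.5355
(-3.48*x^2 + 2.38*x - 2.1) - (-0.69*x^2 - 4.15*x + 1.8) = -2.79*x^2 + 6.53*x - 3.9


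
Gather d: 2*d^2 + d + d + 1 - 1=2*d^2 + 2*d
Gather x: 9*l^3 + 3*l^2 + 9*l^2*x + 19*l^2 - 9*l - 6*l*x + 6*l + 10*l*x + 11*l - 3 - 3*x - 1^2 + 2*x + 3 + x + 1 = 9*l^3 + 22*l^2 + 8*l + x*(9*l^2 + 4*l)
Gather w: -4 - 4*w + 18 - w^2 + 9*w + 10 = -w^2 + 5*w + 24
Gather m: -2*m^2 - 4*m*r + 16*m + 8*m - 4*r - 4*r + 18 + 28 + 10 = -2*m^2 + m*(24 - 4*r) - 8*r + 56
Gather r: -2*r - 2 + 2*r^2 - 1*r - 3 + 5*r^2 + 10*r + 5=7*r^2 + 7*r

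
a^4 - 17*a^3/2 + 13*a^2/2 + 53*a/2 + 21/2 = (a - 7)*(a - 3)*(a + 1/2)*(a + 1)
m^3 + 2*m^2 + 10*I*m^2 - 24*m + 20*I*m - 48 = (m + 2)*(m + 4*I)*(m + 6*I)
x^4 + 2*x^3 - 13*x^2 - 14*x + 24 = (x - 3)*(x - 1)*(x + 2)*(x + 4)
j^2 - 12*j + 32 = (j - 8)*(j - 4)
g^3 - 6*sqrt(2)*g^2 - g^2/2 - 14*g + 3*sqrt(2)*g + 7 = (g - 1/2)*(g - 7*sqrt(2))*(g + sqrt(2))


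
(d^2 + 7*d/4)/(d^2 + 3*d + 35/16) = 4*d/(4*d + 5)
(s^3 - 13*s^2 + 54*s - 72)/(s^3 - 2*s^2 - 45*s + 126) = (s - 4)/(s + 7)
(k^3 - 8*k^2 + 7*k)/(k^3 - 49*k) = (k - 1)/(k + 7)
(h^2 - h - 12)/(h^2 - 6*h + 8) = (h + 3)/(h - 2)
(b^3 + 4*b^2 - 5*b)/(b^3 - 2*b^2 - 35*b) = (b - 1)/(b - 7)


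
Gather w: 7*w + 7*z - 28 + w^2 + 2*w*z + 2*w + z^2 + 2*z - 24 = w^2 + w*(2*z + 9) + z^2 + 9*z - 52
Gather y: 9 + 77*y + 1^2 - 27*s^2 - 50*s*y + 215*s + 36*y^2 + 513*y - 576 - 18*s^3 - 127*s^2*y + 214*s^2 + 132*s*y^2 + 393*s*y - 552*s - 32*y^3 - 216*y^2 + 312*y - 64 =-18*s^3 + 187*s^2 - 337*s - 32*y^3 + y^2*(132*s - 180) + y*(-127*s^2 + 343*s + 902) - 630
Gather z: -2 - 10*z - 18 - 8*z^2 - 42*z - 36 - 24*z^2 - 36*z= -32*z^2 - 88*z - 56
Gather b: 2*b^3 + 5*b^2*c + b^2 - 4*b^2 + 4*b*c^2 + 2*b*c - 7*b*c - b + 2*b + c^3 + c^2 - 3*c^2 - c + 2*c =2*b^3 + b^2*(5*c - 3) + b*(4*c^2 - 5*c + 1) + c^3 - 2*c^2 + c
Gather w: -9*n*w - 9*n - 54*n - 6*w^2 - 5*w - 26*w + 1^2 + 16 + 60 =-63*n - 6*w^2 + w*(-9*n - 31) + 77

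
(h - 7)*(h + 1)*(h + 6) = h^3 - 43*h - 42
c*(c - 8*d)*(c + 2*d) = c^3 - 6*c^2*d - 16*c*d^2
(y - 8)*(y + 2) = y^2 - 6*y - 16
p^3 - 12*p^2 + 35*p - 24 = (p - 8)*(p - 3)*(p - 1)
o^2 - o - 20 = (o - 5)*(o + 4)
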